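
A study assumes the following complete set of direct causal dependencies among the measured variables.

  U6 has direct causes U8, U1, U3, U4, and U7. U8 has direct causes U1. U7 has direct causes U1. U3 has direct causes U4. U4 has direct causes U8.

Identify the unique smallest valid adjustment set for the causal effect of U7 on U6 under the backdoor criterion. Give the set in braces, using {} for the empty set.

Variables eligible for adjustment (non-descendants of U7, excluding U7 and U6): {U1, U3, U4, U8}.
Backdoor paths from U7 to U6:
  P1: U7 <- U1 -> U8 -> U4 -> U3 -> U6
  P2: U7 <- U1 -> U8 -> U4 -> U6
  P3: U7 <- U1 -> U8 -> U6
  P4: U7 <- U1 -> U6
The empty set is not sufficient: P1 (U7 <- U1 -> U8 -> U4 -> U3 -> U6) has no collider blocking it and no conditioned non-collider, so it is open.
Try {U1}:
  P1: blocked at fork node U1 ∈ conditioning set.
  P2: blocked at fork node U1 ∈ conditioning set.
  P3: blocked at fork node U1 ∈ conditioning set.
  P4: blocked at fork node U1 ∈ conditioning set.
{U1} contains no descendant of U7 and blocks every backdoor path.
No other singleton works — e.g. {U8} leaves P4 open — so {U1} is the unique smallest valid adjustment set.

{U1}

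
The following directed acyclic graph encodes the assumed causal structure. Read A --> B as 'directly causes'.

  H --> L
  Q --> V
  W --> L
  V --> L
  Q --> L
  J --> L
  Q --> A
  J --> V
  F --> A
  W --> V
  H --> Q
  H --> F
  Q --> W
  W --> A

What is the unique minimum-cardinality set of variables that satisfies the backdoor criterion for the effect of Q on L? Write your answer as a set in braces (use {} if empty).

Variables eligible for adjustment (non-descendants of Q, excluding Q and L): {F, H, J}.
Backdoor paths from Q to L:
  P1: Q <- H -> F -> A <- W -> V <- J -> L
  P2: Q <- H -> F -> A <- W -> V -> L
  P3: Q <- H -> F -> A <- W -> L
  P4: Q <- H -> L
The empty set is not sufficient: P4 (Q <- H -> L) has no collider blocking it and no conditioned non-collider, so it is open.
Try {H}:
  P1: blocked at fork node H ∈ conditioning set.
  P2: blocked at fork node H ∈ conditioning set.
  P3: blocked at fork node H ∈ conditioning set.
  P4: blocked at fork node H ∈ conditioning set.
{H} contains no descendant of Q and blocks every backdoor path.
No other singleton works — e.g. {J} leaves P4 open — so {H} is the unique smallest valid adjustment set.

{H}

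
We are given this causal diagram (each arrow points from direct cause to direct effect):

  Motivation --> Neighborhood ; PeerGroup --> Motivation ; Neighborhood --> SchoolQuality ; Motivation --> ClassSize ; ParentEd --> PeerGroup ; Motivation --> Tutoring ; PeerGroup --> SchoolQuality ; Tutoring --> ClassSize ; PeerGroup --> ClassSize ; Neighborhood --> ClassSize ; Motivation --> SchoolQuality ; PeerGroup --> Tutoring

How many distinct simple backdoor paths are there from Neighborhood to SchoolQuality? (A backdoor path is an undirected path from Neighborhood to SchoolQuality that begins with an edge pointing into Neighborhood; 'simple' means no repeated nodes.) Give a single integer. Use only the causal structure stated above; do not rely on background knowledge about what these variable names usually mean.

A backdoor path from Neighborhood to SchoolQuality is any simple undirected path whose first edge points into Neighborhood (i.e. leaves Neighborhood via a parent).
Parents of Neighborhood: {Motivation}.
Enumerating:
  P1: Neighborhood <- Motivation <- PeerGroup -> SchoolQuality
  P2: Neighborhood <- Motivation -> Tutoring <- PeerGroup -> SchoolQuality
  P3: Neighborhood <- Motivation -> Tutoring -> ClassSize <- PeerGroup -> SchoolQuality
  P4: Neighborhood <- Motivation -> ClassSize <- PeerGroup -> SchoolQuality
  P5: Neighborhood <- Motivation -> ClassSize <- Tutoring <- PeerGroup -> SchoolQuality
  P6: Neighborhood <- Motivation -> SchoolQuality
That exhausts the simple backdoor paths. Count: 6.

6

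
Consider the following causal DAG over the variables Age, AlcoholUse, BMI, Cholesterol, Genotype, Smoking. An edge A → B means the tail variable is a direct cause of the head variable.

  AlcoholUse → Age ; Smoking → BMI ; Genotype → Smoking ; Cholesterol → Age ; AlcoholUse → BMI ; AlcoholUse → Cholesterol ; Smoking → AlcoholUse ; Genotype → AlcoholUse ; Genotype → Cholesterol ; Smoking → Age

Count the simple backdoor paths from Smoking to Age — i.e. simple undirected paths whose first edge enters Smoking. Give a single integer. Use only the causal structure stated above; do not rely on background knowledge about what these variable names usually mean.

4

A backdoor path from Smoking to Age is any simple undirected path whose first edge points into Smoking (i.e. leaves Smoking via a parent).
Parents of Smoking: {Genotype}.
Enumerating:
  P1: Smoking <- Genotype -> AlcoholUse -> Cholesterol -> Age
  P2: Smoking <- Genotype -> AlcoholUse -> Age
  P3: Smoking <- Genotype -> Cholesterol <- AlcoholUse -> Age
  P4: Smoking <- Genotype -> Cholesterol -> Age
That exhausts the simple backdoor paths. Count: 4.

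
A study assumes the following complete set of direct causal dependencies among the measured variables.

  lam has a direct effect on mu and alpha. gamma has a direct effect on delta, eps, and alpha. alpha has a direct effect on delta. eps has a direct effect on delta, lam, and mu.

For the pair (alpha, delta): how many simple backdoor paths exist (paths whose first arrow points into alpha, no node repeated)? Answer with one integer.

A backdoor path from alpha to delta is any simple undirected path whose first edge points into alpha (i.e. leaves alpha via a parent).
Parents of alpha: {gamma, lam}.
Enumerating:
  P1: alpha <- gamma -> eps -> delta
  P2: alpha <- gamma -> delta
  P3: alpha <- lam <- eps <- gamma -> delta
  P4: alpha <- lam <- eps -> delta
  P5: alpha <- lam -> mu <- eps <- gamma -> delta
  P6: alpha <- lam -> mu <- eps -> delta
That exhausts the simple backdoor paths. Count: 6.

6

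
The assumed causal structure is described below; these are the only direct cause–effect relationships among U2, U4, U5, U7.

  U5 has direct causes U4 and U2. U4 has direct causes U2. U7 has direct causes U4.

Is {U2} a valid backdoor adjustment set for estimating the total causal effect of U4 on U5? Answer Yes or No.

Yes

Backdoor paths from U4 to U5 (paths whose first edge points into U4):
  P1: U4 <- U2 -> U5
Condition 1 (no descendant of U4 in the set): holds — descendants of U4 are {U5, U7}; none are in {U2}.
Condition 2 (every backdoor path blocked by {U2}):
  P1: blocked at fork node U2 ∈ conditioning set.
{U2} satisfies the backdoor criterion.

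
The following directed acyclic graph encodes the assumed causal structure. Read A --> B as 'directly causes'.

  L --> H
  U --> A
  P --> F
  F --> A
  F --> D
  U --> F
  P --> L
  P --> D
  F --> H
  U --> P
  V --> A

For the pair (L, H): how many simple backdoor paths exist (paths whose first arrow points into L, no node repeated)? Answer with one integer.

A backdoor path from L to H is any simple undirected path whose first edge points into L (i.e. leaves L via a parent).
Parents of L: {P}.
Enumerating:
  P1: L <- P <- U -> F -> H
  P2: L <- P <- U -> A <- F -> H
  P3: L <- P -> F -> H
  P4: L <- P -> D <- F -> H
That exhausts the simple backdoor paths. Count: 4.

4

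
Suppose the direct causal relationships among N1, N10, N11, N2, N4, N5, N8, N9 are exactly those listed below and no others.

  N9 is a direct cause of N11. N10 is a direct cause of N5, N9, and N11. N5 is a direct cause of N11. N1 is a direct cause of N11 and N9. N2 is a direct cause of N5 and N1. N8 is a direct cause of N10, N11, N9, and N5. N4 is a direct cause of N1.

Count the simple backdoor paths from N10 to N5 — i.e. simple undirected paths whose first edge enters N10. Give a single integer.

8

A backdoor path from N10 to N5 is any simple undirected path whose first edge points into N10 (i.e. leaves N10 via a parent).
Parents of N10: {N8}.
Enumerating:
  P1: N10 <- N8 -> N5
  P2: N10 <- N8 -> N9 <- N1 <- N2 -> N5
  P3: N10 <- N8 -> N9 <- N1 -> N11 <- N5
  P4: N10 <- N8 -> N9 -> N11 <- N5
  P5: N10 <- N8 -> N9 -> N11 <- N1 <- N2 -> N5
  P6: N10 <- N8 -> N11 <- N5
  P7: N10 <- N8 -> N11 <- N1 <- N2 -> N5
  P8: N10 <- N8 -> N11 <- N9 <- N1 <- N2 -> N5
That exhausts the simple backdoor paths. Count: 8.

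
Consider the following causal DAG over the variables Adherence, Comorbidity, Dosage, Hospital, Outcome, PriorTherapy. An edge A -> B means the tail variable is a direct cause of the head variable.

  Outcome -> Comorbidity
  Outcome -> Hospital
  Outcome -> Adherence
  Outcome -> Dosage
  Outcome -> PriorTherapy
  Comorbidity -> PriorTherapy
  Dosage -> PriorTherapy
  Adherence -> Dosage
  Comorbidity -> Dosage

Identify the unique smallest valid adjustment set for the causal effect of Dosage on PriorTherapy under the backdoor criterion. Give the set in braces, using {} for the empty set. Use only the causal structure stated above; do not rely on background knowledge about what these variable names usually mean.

{Comorbidity, Outcome}

Variables eligible for adjustment (non-descendants of Dosage, excluding Dosage and PriorTherapy): {Adherence, Comorbidity, Hospital, Outcome}.
Backdoor paths from Dosage to PriorTherapy:
  P1: Dosage <- Outcome -> Comorbidity -> PriorTherapy
  P2: Dosage <- Outcome -> PriorTherapy
  P3: Dosage <- Adherence <- Outcome -> Comorbidity -> PriorTherapy
  P4: Dosage <- Adherence <- Outcome -> PriorTherapy
  P5: Dosage <- Comorbidity <- Outcome -> PriorTherapy
  P6: Dosage <- Comorbidity -> PriorTherapy
The empty set is not sufficient: P1 (Dosage <- Outcome -> Comorbidity -> PriorTherapy) has no collider blocking it and no conditioned non-collider, so it is open.
Try {Comorbidity, Outcome}:
  P1: blocked at fork node Outcome ∈ conditioning set.
  P2: blocked at fork node Outcome ∈ conditioning set.
  P3: blocked at fork node Outcome ∈ conditioning set.
  P4: blocked at fork node Outcome ∈ conditioning set.
  P5: blocked at chain node Comorbidity ∈ conditioning set.
  P6: blocked at fork node Comorbidity ∈ conditioning set.
{Comorbidity, Outcome} contains no descendant of Dosage and blocks every backdoor path.
Every element of {Comorbidity, Outcome} is needed (dropping Comorbidity leaves P6 open; dropping Outcome leaves P2 open), so no proper subset is valid.
Among all size-2 subsets of the eligible variables, only {Comorbidity, Outcome} blocks every backdoor path, so it is the unique smallest valid adjustment set.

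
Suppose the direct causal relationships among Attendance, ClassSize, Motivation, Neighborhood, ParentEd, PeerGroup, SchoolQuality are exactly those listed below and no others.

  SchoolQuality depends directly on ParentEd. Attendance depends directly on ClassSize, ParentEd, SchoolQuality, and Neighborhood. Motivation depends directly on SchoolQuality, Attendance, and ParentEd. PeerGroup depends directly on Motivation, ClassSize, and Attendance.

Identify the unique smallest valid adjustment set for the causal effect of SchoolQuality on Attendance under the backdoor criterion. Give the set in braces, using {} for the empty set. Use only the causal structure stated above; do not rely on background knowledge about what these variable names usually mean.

{ParentEd}

Variables eligible for adjustment (non-descendants of SchoolQuality, excluding SchoolQuality and Attendance): {ClassSize, Neighborhood, ParentEd}.
Backdoor paths from SchoolQuality to Attendance:
  P1: SchoolQuality <- ParentEd -> Attendance
  P2: SchoolQuality <- ParentEd -> Motivation <- Attendance
  P3: SchoolQuality <- ParentEd -> Motivation -> PeerGroup <- ClassSize -> Attendance
  P4: SchoolQuality <- ParentEd -> Motivation -> PeerGroup <- Attendance
The empty set is not sufficient: P1 (SchoolQuality <- ParentEd -> Attendance) has no collider blocking it and no conditioned non-collider, so it is open.
Try {ParentEd}:
  P1: blocked at fork node ParentEd ∈ conditioning set.
  P2: blocked at fork node ParentEd ∈ conditioning set.
  P3: blocked at fork node ParentEd ∈ conditioning set.
  P4: blocked at fork node ParentEd ∈ conditioning set.
{ParentEd} contains no descendant of SchoolQuality and blocks every backdoor path.
No other singleton works — e.g. {Neighborhood} leaves P1 open — so {ParentEd} is the unique smallest valid adjustment set.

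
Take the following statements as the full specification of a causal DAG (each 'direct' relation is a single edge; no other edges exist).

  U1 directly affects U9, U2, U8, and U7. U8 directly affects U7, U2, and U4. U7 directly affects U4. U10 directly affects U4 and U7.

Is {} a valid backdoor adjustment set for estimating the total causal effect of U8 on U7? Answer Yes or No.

Backdoor paths from U8 to U7 (paths whose first edge points into U8):
  P1: U8 <- U1 -> U7
Condition 1 (no descendant of U8 in the set): holds — descendants of U8 are {U2, U4, U7}; none are in {}.
Condition 2 (every backdoor path blocked by {}):
  P1: open — no interior node is in the conditioning set.
{} does not satisfy the backdoor criterion.

No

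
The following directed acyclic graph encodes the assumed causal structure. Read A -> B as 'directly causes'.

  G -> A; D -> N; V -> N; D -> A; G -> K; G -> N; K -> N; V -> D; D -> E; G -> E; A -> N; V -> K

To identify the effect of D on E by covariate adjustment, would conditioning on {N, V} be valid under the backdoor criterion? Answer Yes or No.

No

Backdoor paths from D to E (paths whose first edge points into D):
  P1: D <- V -> K <- G -> E
  P2: D <- V -> K -> N <- G -> E
  P3: D <- V -> K -> N <- A <- G -> E
  P4: D <- V -> N <- G -> E
  P5: D <- V -> N <- A <- G -> E
  P6: D <- V -> N <- K <- G -> E
Condition 1 (no descendant of D in the set): FAILS — N is a descendant of D.
Condition 2 (every backdoor path blocked by {N, V}):
  P1: blocked at fork node V ∈ conditioning set.
  P2: blocked at fork node V ∈ conditioning set.
  P3: blocked at fork node V ∈ conditioning set.
  P4: blocked at fork node V ∈ conditioning set.
  P5: blocked at fork node V ∈ conditioning set.
  P6: blocked at fork node V ∈ conditioning set.
{N, V} does not satisfy the backdoor criterion.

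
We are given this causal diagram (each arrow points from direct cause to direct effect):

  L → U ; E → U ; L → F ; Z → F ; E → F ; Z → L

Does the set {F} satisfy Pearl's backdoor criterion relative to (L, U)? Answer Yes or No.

Backdoor paths from L to U (paths whose first edge points into L):
  P1: L <- Z -> F <- E -> U
Condition 1 (no descendant of L in the set): FAILS — F is a descendant of L.
Condition 2 (every backdoor path blocked by {F}):
  P1: open — collider(s) F are conditioned on (or have a conditioned descendant) and no non-collider on the path is in the set.
{F} does not satisfy the backdoor criterion.

No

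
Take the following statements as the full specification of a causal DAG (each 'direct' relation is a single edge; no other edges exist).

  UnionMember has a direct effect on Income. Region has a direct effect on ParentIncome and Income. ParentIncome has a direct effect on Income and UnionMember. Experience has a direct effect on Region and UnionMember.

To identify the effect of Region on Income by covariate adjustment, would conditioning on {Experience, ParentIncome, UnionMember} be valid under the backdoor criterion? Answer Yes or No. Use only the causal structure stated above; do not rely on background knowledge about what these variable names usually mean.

Backdoor paths from Region to Income (paths whose first edge points into Region):
  P1: Region <- Experience -> UnionMember <- ParentIncome -> Income
  P2: Region <- Experience -> UnionMember -> Income
Condition 1 (no descendant of Region in the set): FAILS — ParentIncome and UnionMember are descendants of Region.
Condition 2 (every backdoor path blocked by {Experience, ParentIncome, UnionMember}):
  P1: blocked at fork node Experience ∈ conditioning set.
  P2: blocked at fork node Experience ∈ conditioning set.
{Experience, ParentIncome, UnionMember} does not satisfy the backdoor criterion.

No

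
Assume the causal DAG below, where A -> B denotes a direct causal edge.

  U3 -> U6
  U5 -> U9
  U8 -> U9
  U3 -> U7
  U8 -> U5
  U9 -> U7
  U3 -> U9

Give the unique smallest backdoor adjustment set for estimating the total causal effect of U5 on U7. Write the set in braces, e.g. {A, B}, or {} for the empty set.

Variables eligible for adjustment (non-descendants of U5, excluding U5 and U7): {U3, U6, U8}.
Backdoor paths from U5 to U7:
  P1: U5 <- U8 -> U9 <- U3 -> U7
  P2: U5 <- U8 -> U9 -> U7
The empty set is not sufficient: P2 (U5 <- U8 -> U9 -> U7) has no collider blocking it and no conditioned non-collider, so it is open.
Try {U8}:
  P1: blocked at fork node U8 ∈ conditioning set.
  P2: blocked at fork node U8 ∈ conditioning set.
{U8} contains no descendant of U5 and blocks every backdoor path.
No other singleton works — e.g. {U3} leaves P2 open — so {U8} is the unique smallest valid adjustment set.

{U8}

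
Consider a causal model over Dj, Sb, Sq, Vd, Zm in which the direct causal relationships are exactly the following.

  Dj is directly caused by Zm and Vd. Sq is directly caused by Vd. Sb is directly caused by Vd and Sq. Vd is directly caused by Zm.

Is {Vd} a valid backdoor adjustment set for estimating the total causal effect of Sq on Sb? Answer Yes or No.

Backdoor paths from Sq to Sb (paths whose first edge points into Sq):
  P1: Sq <- Vd -> Sb
Condition 1 (no descendant of Sq in the set): holds — descendants of Sq are {Sb}; none are in {Vd}.
Condition 2 (every backdoor path blocked by {Vd}):
  P1: blocked at fork node Vd ∈ conditioning set.
{Vd} satisfies the backdoor criterion.

Yes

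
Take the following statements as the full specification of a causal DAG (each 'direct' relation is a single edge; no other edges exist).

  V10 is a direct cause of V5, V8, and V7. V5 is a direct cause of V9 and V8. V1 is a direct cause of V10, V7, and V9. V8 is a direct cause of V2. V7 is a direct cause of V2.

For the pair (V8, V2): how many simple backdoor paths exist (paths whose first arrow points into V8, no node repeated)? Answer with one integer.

7

A backdoor path from V8 to V2 is any simple undirected path whose first edge points into V8 (i.e. leaves V8 via a parent).
Parents of V8: {V10, V5}.
Enumerating:
  P1: V8 <- V10 <- V1 -> V7 -> V2
  P2: V8 <- V10 -> V7 -> V2
  P3: V8 <- V10 -> V5 -> V9 <- V1 -> V7 -> V2
  P4: V8 <- V5 <- V10 <- V1 -> V7 -> V2
  P5: V8 <- V5 <- V10 -> V7 -> V2
  P6: V8 <- V5 -> V9 <- V1 -> V10 -> V7 -> V2
  P7: V8 <- V5 -> V9 <- V1 -> V7 -> V2
That exhausts the simple backdoor paths. Count: 7.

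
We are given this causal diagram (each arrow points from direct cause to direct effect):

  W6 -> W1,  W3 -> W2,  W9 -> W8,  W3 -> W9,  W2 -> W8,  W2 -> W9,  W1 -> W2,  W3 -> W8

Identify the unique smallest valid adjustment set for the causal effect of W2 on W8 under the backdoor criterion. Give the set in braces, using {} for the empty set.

{W3}

Variables eligible for adjustment (non-descendants of W2, excluding W2 and W8): {W1, W3, W6}.
Backdoor paths from W2 to W8:
  P1: W2 <- W3 -> W9 -> W8
  P2: W2 <- W3 -> W8
The empty set is not sufficient: P1 (W2 <- W3 -> W9 -> W8) has no collider blocking it and no conditioned non-collider, so it is open.
Try {W3}:
  P1: blocked at fork node W3 ∈ conditioning set.
  P2: blocked at fork node W3 ∈ conditioning set.
{W3} contains no descendant of W2 and blocks every backdoor path.
No other singleton works — e.g. {W6} leaves P1 open — so {W3} is the unique smallest valid adjustment set.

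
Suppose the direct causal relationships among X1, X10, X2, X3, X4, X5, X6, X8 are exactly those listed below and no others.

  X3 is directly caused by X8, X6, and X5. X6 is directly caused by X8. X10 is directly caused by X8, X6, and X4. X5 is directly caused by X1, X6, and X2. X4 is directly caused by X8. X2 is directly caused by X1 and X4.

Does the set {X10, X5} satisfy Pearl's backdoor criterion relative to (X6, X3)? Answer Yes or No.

Backdoor paths from X6 to X3 (paths whose first edge points into X6):
  P1: X6 <- X8 -> X4 -> X2 <- X1 -> X5 -> X3
  P2: X6 <- X8 -> X4 -> X2 -> X5 -> X3
  P3: X6 <- X8 -> X3
  P4: X6 <- X8 -> X10 <- X4 -> X2 <- X1 -> X5 -> X3
  P5: X6 <- X8 -> X10 <- X4 -> X2 -> X5 -> X3
Condition 1 (no descendant of X6 in the set): FAILS — X10 and X5 are descendants of X6.
Condition 2 (every backdoor path blocked by {X10, X5}):
  P1: blocked at chain node X5 ∈ conditioning set.
  P2: blocked at chain node X5 ∈ conditioning set.
  P3: open — no interior node is in the conditioning set.
  P4: blocked at chain node X5 ∈ conditioning set.
  P5: blocked at chain node X5 ∈ conditioning set.
{X10, X5} does not satisfy the backdoor criterion.

No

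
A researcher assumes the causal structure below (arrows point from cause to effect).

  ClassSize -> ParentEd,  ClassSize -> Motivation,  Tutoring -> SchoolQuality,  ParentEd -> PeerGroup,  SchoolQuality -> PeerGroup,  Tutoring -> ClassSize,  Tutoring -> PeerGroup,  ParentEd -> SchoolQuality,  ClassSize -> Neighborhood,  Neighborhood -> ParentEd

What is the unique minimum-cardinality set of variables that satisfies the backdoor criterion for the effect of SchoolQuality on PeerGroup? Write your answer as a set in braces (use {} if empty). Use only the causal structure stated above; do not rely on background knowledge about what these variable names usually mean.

{ParentEd, Tutoring}

Variables eligible for adjustment (non-descendants of SchoolQuality, excluding SchoolQuality and PeerGroup): {ClassSize, Motivation, Neighborhood, ParentEd, Tutoring}.
Backdoor paths from SchoolQuality to PeerGroup:
  P1: SchoolQuality <- Tutoring -> ClassSize -> Neighborhood -> ParentEd -> PeerGroup
  P2: SchoolQuality <- Tutoring -> ClassSize -> ParentEd -> PeerGroup
  P3: SchoolQuality <- Tutoring -> PeerGroup
  P4: SchoolQuality <- ParentEd <- ClassSize <- Tutoring -> PeerGroup
  P5: SchoolQuality <- ParentEd <- Neighborhood <- ClassSize <- Tutoring -> PeerGroup
  P6: SchoolQuality <- ParentEd -> PeerGroup
The empty set is not sufficient: P1 (SchoolQuality <- Tutoring -> ClassSize -> Neighborhood -> ParentEd -> PeerGroup) has no collider blocking it and no conditioned non-collider, so it is open.
Try {ParentEd, Tutoring}:
  P1: blocked at fork node Tutoring ∈ conditioning set.
  P2: blocked at fork node Tutoring ∈ conditioning set.
  P3: blocked at fork node Tutoring ∈ conditioning set.
  P4: blocked at chain node ParentEd ∈ conditioning set.
  P5: blocked at chain node ParentEd ∈ conditioning set.
  P6: blocked at fork node ParentEd ∈ conditioning set.
{ParentEd, Tutoring} contains no descendant of SchoolQuality and blocks every backdoor path.
Every element of {ParentEd, Tutoring} is needed (dropping ParentEd leaves P6 open; dropping Tutoring leaves P3 open), so no proper subset is valid.
Among all size-2 subsets of the eligible variables, only {ParentEd, Tutoring} blocks every backdoor path, so it is the unique smallest valid adjustment set.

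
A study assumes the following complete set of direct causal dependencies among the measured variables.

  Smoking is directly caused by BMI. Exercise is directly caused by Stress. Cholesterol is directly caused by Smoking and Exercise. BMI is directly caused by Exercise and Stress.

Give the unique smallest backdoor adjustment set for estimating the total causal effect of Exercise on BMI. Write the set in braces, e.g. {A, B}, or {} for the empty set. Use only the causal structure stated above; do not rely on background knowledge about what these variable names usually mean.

Variables eligible for adjustment (non-descendants of Exercise, excluding Exercise and BMI): {Stress}.
Backdoor paths from Exercise to BMI:
  P1: Exercise <- Stress -> BMI
The empty set is not sufficient: P1 (Exercise <- Stress -> BMI) has no collider blocking it and no conditioned non-collider, so it is open.
Try {Stress}:
  P1: blocked at fork node Stress ∈ conditioning set.
{Stress} contains no descendant of Exercise and blocks every backdoor path.
{Stress} is the unique smallest valid adjustment set.

{Stress}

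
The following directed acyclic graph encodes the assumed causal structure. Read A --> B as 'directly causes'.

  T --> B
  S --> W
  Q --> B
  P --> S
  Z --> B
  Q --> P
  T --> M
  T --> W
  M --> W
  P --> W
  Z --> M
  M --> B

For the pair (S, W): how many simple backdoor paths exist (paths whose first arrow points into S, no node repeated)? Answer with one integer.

7

A backdoor path from S to W is any simple undirected path whose first edge points into S (i.e. leaves S via a parent).
Parents of S: {P}.
Enumerating:
  P1: S <- P <- Q -> B <- T -> M -> W
  P2: S <- P <- Q -> B <- T -> W
  P3: S <- P <- Q -> B <- Z -> M <- T -> W
  P4: S <- P <- Q -> B <- Z -> M -> W
  P5: S <- P <- Q -> B <- M <- T -> W
  P6: S <- P <- Q -> B <- M -> W
  P7: S <- P -> W
That exhausts the simple backdoor paths. Count: 7.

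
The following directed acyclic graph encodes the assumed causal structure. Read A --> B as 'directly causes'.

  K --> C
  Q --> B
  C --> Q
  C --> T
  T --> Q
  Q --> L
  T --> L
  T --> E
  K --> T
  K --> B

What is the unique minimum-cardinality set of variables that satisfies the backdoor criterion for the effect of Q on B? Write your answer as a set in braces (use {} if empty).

{K}

Variables eligible for adjustment (non-descendants of Q, excluding Q and B): {C, E, K, T}.
Backdoor paths from Q to B:
  P1: Q <- C <- K -> B
  P2: Q <- C -> T <- K -> B
  P3: Q <- T <- K -> B
  P4: Q <- T <- C <- K -> B
The empty set is not sufficient: P1 (Q <- C <- K -> B) has no collider blocking it and no conditioned non-collider, so it is open.
Try {K}:
  P1: blocked at fork node K ∈ conditioning set.
  P2: blocked at collider T (neither it nor any descendant is in the conditioning set).
  P3: blocked at fork node K ∈ conditioning set.
  P4: blocked at fork node K ∈ conditioning set.
{K} contains no descendant of Q and blocks every backdoor path.
No other singleton works — e.g. {C} leaves P3 open — so {K} is the unique smallest valid adjustment set.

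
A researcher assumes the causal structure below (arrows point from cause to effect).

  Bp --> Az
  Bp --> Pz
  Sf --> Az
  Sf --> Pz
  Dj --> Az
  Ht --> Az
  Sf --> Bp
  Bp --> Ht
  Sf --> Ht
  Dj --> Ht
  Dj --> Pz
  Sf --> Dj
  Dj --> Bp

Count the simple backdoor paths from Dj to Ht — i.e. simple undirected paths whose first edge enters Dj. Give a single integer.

A backdoor path from Dj to Ht is any simple undirected path whose first edge points into Dj (i.e. leaves Dj via a parent).
Parents of Dj: {Sf}.
Enumerating:
  P1: Dj <- Sf -> Bp -> Ht
  P2: Dj <- Sf -> Bp -> Az <- Ht
  P3: Dj <- Sf -> Ht
  P4: Dj <- Sf -> Az <- Bp -> Ht
  P5: Dj <- Sf -> Az <- Ht
  P6: Dj <- Sf -> Pz <- Bp -> Ht
  P7: Dj <- Sf -> Pz <- Bp -> Az <- Ht
That exhausts the simple backdoor paths. Count: 7.

7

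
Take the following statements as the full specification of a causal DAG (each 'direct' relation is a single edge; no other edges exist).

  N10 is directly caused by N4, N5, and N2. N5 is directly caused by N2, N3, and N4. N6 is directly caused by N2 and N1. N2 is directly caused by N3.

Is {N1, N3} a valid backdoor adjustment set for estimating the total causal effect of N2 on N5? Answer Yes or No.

Backdoor paths from N2 to N5 (paths whose first edge points into N2):
  P1: N2 <- N3 -> N5
Condition 1 (no descendant of N2 in the set): holds — descendants of N2 are {N10, N5, N6}; none are in {N1, N3}.
Condition 2 (every backdoor path blocked by {N1, N3}):
  P1: blocked at fork node N3 ∈ conditioning set.
{N1, N3} satisfies the backdoor criterion.

Yes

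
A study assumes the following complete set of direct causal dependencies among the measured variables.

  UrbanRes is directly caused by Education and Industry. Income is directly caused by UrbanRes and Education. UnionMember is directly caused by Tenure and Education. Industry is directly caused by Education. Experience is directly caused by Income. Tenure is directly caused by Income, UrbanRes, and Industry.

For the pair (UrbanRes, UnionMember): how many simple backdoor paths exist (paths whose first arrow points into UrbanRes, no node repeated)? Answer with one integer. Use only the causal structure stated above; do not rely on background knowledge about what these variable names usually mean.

A backdoor path from UrbanRes to UnionMember is any simple undirected path whose first edge points into UrbanRes (i.e. leaves UrbanRes via a parent).
Parents of UrbanRes: {Education, Industry}.
Enumerating:
  P1: UrbanRes <- Education -> Industry -> Tenure -> UnionMember
  P2: UrbanRes <- Education -> Income -> Tenure -> UnionMember
  P3: UrbanRes <- Education -> UnionMember
  P4: UrbanRes <- Industry <- Education -> Income -> Tenure -> UnionMember
  P5: UrbanRes <- Industry <- Education -> UnionMember
  P6: UrbanRes <- Industry -> Tenure <- Income <- Education -> UnionMember
  P7: UrbanRes <- Industry -> Tenure -> UnionMember
That exhausts the simple backdoor paths. Count: 7.

7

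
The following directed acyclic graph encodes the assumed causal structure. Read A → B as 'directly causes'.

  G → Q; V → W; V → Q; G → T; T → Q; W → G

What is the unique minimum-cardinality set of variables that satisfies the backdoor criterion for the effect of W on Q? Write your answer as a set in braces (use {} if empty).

{V}

Variables eligible for adjustment (non-descendants of W, excluding W and Q): {V}.
Backdoor paths from W to Q:
  P1: W <- V -> Q
The empty set is not sufficient: P1 (W <- V -> Q) has no collider blocking it and no conditioned non-collider, so it is open.
Try {V}:
  P1: blocked at fork node V ∈ conditioning set.
{V} contains no descendant of W and blocks every backdoor path.
{V} is the unique smallest valid adjustment set.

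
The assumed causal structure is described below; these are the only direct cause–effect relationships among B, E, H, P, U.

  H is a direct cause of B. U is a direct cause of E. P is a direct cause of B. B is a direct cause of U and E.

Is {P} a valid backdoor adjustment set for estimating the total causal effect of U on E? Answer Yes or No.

Backdoor paths from U to E (paths whose first edge points into U):
  P1: U <- B -> E
Condition 1 (no descendant of U in the set): holds — descendants of U are {E}; none are in {P}.
Condition 2 (every backdoor path blocked by {P}):
  P1: open — no interior node is in the conditioning set.
{P} does not satisfy the backdoor criterion.

No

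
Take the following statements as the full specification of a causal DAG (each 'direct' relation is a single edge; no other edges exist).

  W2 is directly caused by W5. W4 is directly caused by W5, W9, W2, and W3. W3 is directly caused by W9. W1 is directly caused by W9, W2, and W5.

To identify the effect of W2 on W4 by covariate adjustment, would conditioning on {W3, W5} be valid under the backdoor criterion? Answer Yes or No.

Yes

Backdoor paths from W2 to W4 (paths whose first edge points into W2):
  P1: W2 <- W5 -> W1 <- W9 -> W3 -> W4
  P2: W2 <- W5 -> W1 <- W9 -> W4
  P3: W2 <- W5 -> W4
Condition 1 (no descendant of W2 in the set): holds — descendants of W2 are {W1, W4}; none are in {W3, W5}.
Condition 2 (every backdoor path blocked by {W3, W5}):
  P1: blocked at fork node W5 ∈ conditioning set.
  P2: blocked at fork node W5 ∈ conditioning set.
  P3: blocked at fork node W5 ∈ conditioning set.
{W3, W5} satisfies the backdoor criterion.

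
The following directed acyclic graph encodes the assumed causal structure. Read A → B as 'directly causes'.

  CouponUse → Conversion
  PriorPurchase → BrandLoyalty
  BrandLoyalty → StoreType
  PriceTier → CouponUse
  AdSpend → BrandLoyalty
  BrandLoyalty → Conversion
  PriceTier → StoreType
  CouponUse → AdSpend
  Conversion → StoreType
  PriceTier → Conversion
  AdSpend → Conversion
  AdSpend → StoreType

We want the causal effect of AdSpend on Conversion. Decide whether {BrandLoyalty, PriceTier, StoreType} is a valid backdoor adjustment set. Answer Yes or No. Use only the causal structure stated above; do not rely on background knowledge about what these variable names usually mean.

No

Backdoor paths from AdSpend to Conversion (paths whose first edge points into AdSpend):
  P1: AdSpend <- CouponUse <- PriceTier -> Conversion
  P2: AdSpend <- CouponUse <- PriceTier -> StoreType <- BrandLoyalty -> Conversion
  P3: AdSpend <- CouponUse <- PriceTier -> StoreType <- Conversion
  P4: AdSpend <- CouponUse -> Conversion
Condition 1 (no descendant of AdSpend in the set): FAILS — BrandLoyalty and StoreType are descendants of AdSpend.
Condition 2 (every backdoor path blocked by {BrandLoyalty, PriceTier, StoreType}):
  P1: blocked at fork node PriceTier ∈ conditioning set.
  P2: blocked at fork node PriceTier ∈ conditioning set.
  P3: blocked at fork node PriceTier ∈ conditioning set.
  P4: open — no interior node is in the conditioning set.
{BrandLoyalty, PriceTier, StoreType} does not satisfy the backdoor criterion.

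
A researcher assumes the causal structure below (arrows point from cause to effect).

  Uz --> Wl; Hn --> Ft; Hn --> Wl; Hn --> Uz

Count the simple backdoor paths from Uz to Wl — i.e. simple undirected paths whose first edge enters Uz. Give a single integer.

1

A backdoor path from Uz to Wl is any simple undirected path whose first edge points into Uz (i.e. leaves Uz via a parent).
Parents of Uz: {Hn}.
Enumerating:
  P1: Uz <- Hn -> Wl
That exhausts the simple backdoor paths. Count: 1.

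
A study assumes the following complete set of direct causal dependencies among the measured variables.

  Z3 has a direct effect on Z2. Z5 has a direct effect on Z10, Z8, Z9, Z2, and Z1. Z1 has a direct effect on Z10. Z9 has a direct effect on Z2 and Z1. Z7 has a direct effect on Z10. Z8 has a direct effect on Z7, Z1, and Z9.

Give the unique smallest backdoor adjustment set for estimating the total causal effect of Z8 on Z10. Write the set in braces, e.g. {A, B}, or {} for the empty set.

{Z5}

Variables eligible for adjustment (non-descendants of Z8, excluding Z8 and Z10): {Z3, Z5}.
Backdoor paths from Z8 to Z10:
  P1: Z8 <- Z5 -> Z9 -> Z1 -> Z10
  P2: Z8 <- Z5 -> Z2 <- Z9 -> Z1 -> Z10
  P3: Z8 <- Z5 -> Z1 -> Z10
  P4: Z8 <- Z5 -> Z10
The empty set is not sufficient: P1 (Z8 <- Z5 -> Z9 -> Z1 -> Z10) has no collider blocking it and no conditioned non-collider, so it is open.
Try {Z5}:
  P1: blocked at fork node Z5 ∈ conditioning set.
  P2: blocked at fork node Z5 ∈ conditioning set.
  P3: blocked at fork node Z5 ∈ conditioning set.
  P4: blocked at fork node Z5 ∈ conditioning set.
{Z5} contains no descendant of Z8 and blocks every backdoor path.
No other singleton works — e.g. {Z3} leaves P1 open — so {Z5} is the unique smallest valid adjustment set.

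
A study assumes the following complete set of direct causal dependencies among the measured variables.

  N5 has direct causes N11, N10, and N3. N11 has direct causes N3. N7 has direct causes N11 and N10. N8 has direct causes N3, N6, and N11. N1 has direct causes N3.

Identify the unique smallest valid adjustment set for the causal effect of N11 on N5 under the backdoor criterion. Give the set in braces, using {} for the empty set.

Variables eligible for adjustment (non-descendants of N11, excluding N11 and N5): {N1, N10, N3, N6}.
Backdoor paths from N11 to N5:
  P1: N11 <- N3 -> N5
The empty set is not sufficient: P1 (N11 <- N3 -> N5) has no collider blocking it and no conditioned non-collider, so it is open.
Try {N3}:
  P1: blocked at fork node N3 ∈ conditioning set.
{N3} contains no descendant of N11 and blocks every backdoor path.
No other singleton works — e.g. {N10} leaves P1 open — so {N3} is the unique smallest valid adjustment set.

{N3}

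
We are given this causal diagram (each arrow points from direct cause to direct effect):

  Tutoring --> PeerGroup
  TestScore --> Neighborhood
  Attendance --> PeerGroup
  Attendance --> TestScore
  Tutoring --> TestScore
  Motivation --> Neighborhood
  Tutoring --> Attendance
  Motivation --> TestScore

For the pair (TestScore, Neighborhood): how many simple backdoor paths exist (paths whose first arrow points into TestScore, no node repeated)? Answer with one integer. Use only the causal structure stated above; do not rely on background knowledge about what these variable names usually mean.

1

A backdoor path from TestScore to Neighborhood is any simple undirected path whose first edge points into TestScore (i.e. leaves TestScore via a parent).
Parents of TestScore: {Attendance, Motivation, Tutoring}.
Enumerating:
  P1: TestScore <- Motivation -> Neighborhood
That exhausts the simple backdoor paths. Count: 1.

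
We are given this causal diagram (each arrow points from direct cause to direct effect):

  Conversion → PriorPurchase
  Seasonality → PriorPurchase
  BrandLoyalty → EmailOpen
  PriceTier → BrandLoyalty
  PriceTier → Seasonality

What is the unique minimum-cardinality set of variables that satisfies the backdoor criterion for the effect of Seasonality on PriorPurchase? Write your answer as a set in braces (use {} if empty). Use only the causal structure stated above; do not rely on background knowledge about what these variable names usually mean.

Variables eligible for adjustment (non-descendants of Seasonality, excluding Seasonality and PriorPurchase): {BrandLoyalty, Conversion, EmailOpen, PriceTier}.
Backdoor paths from Seasonality to PriorPurchase:
  (none)
With no backdoor paths the empty set already satisfies the criterion, and it is trivially minimal.

{}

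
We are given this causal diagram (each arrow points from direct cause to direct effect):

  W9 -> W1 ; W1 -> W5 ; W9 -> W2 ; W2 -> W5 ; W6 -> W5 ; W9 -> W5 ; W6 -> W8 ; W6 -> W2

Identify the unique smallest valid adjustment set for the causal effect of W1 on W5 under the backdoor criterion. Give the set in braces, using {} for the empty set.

{W9}

Variables eligible for adjustment (non-descendants of W1, excluding W1 and W5): {W2, W6, W8, W9}.
Backdoor paths from W1 to W5:
  P1: W1 <- W9 -> W2 <- W6 -> W5
  P2: W1 <- W9 -> W2 -> W5
  P3: W1 <- W9 -> W5
The empty set is not sufficient: P2 (W1 <- W9 -> W2 -> W5) has no collider blocking it and no conditioned non-collider, so it is open.
Try {W9}:
  P1: blocked at fork node W9 ∈ conditioning set.
  P2: blocked at fork node W9 ∈ conditioning set.
  P3: blocked at fork node W9 ∈ conditioning set.
{W9} contains no descendant of W1 and blocks every backdoor path.
No other singleton works — e.g. {W6} leaves P2 open — so {W9} is the unique smallest valid adjustment set.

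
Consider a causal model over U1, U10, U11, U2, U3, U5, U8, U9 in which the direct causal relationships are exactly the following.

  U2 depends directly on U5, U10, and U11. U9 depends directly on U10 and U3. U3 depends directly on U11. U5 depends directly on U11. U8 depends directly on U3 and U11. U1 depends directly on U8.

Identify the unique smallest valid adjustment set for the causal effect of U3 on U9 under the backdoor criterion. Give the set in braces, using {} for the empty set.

{}

Variables eligible for adjustment (non-descendants of U3, excluding U3 and U9): {U10, U11, U2, U5}.
Backdoor paths from U3 to U9:
  P1: U3 <- U11 -> U5 -> U2 <- U10 -> U9
  P2: U3 <- U11 -> U2 <- U10 -> U9
Each backdoor path contains an unconditioned collider, so every path is already blocked with the empty conditioning set:
  P1: blocked at collider U2 (neither it nor any descendant is in the conditioning set).
  P2: blocked at collider U2 (neither it nor any descendant is in the conditioning set).
The empty set is therefore the unique smallest valid set.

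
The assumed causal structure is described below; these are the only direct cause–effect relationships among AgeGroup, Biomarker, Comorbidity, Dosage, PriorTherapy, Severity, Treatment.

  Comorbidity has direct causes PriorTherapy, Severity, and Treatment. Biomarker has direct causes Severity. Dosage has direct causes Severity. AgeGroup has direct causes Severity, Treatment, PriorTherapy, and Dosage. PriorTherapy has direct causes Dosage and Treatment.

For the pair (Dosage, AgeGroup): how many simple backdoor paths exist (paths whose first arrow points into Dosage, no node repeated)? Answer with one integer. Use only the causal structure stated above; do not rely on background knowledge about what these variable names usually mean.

5

A backdoor path from Dosage to AgeGroup is any simple undirected path whose first edge points into Dosage (i.e. leaves Dosage via a parent).
Parents of Dosage: {Severity}.
Enumerating:
  P1: Dosage <- Severity -> Comorbidity <- Treatment -> PriorTherapy -> AgeGroup
  P2: Dosage <- Severity -> Comorbidity <- Treatment -> AgeGroup
  P3: Dosage <- Severity -> Comorbidity <- PriorTherapy <- Treatment -> AgeGroup
  P4: Dosage <- Severity -> Comorbidity <- PriorTherapy -> AgeGroup
  P5: Dosage <- Severity -> AgeGroup
That exhausts the simple backdoor paths. Count: 5.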